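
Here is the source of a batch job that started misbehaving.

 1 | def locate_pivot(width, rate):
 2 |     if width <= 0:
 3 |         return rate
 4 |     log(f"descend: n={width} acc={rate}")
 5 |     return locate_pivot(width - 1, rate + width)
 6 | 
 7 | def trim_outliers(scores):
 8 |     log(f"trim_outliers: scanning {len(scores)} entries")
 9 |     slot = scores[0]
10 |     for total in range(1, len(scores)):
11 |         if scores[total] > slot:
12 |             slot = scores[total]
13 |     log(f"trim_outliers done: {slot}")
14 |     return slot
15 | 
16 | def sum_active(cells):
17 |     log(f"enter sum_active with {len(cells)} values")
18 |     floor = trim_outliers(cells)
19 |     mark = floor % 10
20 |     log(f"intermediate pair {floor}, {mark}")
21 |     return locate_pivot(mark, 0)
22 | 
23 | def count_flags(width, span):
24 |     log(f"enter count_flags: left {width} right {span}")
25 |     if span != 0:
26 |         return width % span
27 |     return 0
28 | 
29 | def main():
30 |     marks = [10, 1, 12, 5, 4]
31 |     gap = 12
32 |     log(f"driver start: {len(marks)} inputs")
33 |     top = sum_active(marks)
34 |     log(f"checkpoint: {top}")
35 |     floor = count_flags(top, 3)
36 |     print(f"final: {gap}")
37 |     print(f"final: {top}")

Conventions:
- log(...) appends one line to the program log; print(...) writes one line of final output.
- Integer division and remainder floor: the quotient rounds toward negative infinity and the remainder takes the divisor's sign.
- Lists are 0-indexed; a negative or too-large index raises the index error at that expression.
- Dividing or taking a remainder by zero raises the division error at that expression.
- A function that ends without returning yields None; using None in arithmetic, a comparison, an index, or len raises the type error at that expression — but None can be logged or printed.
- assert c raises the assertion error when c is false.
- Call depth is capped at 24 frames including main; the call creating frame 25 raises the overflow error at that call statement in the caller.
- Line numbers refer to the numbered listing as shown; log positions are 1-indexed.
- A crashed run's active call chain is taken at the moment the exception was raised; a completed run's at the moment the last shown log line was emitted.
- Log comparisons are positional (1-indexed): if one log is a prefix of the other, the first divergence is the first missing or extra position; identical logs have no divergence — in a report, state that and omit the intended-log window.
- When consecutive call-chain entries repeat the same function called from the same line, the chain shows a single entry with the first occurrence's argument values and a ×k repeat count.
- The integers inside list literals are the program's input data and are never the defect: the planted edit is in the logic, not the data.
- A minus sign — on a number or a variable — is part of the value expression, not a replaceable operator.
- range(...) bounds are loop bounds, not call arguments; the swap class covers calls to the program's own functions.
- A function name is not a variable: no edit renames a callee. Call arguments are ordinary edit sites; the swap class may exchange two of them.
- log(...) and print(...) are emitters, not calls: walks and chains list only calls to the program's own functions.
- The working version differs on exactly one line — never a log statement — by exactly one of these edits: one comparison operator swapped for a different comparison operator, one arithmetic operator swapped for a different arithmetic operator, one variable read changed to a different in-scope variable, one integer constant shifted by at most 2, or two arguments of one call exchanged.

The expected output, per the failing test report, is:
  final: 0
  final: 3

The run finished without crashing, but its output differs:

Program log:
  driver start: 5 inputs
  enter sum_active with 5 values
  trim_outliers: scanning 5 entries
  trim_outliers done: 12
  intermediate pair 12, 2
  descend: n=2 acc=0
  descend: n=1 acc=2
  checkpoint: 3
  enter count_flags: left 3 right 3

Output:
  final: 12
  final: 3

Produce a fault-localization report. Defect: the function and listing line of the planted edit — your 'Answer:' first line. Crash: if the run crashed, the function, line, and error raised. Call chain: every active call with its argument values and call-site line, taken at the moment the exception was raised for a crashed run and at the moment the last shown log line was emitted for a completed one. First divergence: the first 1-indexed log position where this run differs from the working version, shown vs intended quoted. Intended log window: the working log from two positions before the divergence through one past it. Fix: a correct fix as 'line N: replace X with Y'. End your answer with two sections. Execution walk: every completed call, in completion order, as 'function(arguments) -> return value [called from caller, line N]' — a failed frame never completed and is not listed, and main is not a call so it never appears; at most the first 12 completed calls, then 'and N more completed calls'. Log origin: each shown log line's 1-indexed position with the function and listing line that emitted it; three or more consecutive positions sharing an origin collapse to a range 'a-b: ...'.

Answer: the defect is in main at line 36.
Key observation: The two runs log identically and part ways only at the printed values.
Call chain: main -> count_flags(3, 3) (called at line 35).
First divergence: none; the two logs match at every position.
Execution walk:
  trim_outliers([10, 1, 12, 5, 4]) -> 12  [called from sum_active, line 18]
  locate_pivot(0, 3) -> 3  [called from locate_pivot, line 5]
  locate_pivot(1, 2) -> 3  [called from locate_pivot, line 5]
  locate_pivot(2, 0) -> 3  [called from sum_active, line 21]
  sum_active([10, 1, 12, 5, 4]) -> 3  [called from main, line 33]
  count_flags(3, 3) -> 0  [called from main, line 35]
Log line origins:
  1 — main, line 32
  2 — sum_active, line 17
  3 — trim_outliers, line 8
  4 — trim_outliers, line 13
  5 — sum_active, line 20
  6 — locate_pivot, line 4
  7 — locate_pivot, line 4
  8 — main, line 34
  9 — count_flags, line 24
A correct fix: line 36: replace `gap` with `floor`.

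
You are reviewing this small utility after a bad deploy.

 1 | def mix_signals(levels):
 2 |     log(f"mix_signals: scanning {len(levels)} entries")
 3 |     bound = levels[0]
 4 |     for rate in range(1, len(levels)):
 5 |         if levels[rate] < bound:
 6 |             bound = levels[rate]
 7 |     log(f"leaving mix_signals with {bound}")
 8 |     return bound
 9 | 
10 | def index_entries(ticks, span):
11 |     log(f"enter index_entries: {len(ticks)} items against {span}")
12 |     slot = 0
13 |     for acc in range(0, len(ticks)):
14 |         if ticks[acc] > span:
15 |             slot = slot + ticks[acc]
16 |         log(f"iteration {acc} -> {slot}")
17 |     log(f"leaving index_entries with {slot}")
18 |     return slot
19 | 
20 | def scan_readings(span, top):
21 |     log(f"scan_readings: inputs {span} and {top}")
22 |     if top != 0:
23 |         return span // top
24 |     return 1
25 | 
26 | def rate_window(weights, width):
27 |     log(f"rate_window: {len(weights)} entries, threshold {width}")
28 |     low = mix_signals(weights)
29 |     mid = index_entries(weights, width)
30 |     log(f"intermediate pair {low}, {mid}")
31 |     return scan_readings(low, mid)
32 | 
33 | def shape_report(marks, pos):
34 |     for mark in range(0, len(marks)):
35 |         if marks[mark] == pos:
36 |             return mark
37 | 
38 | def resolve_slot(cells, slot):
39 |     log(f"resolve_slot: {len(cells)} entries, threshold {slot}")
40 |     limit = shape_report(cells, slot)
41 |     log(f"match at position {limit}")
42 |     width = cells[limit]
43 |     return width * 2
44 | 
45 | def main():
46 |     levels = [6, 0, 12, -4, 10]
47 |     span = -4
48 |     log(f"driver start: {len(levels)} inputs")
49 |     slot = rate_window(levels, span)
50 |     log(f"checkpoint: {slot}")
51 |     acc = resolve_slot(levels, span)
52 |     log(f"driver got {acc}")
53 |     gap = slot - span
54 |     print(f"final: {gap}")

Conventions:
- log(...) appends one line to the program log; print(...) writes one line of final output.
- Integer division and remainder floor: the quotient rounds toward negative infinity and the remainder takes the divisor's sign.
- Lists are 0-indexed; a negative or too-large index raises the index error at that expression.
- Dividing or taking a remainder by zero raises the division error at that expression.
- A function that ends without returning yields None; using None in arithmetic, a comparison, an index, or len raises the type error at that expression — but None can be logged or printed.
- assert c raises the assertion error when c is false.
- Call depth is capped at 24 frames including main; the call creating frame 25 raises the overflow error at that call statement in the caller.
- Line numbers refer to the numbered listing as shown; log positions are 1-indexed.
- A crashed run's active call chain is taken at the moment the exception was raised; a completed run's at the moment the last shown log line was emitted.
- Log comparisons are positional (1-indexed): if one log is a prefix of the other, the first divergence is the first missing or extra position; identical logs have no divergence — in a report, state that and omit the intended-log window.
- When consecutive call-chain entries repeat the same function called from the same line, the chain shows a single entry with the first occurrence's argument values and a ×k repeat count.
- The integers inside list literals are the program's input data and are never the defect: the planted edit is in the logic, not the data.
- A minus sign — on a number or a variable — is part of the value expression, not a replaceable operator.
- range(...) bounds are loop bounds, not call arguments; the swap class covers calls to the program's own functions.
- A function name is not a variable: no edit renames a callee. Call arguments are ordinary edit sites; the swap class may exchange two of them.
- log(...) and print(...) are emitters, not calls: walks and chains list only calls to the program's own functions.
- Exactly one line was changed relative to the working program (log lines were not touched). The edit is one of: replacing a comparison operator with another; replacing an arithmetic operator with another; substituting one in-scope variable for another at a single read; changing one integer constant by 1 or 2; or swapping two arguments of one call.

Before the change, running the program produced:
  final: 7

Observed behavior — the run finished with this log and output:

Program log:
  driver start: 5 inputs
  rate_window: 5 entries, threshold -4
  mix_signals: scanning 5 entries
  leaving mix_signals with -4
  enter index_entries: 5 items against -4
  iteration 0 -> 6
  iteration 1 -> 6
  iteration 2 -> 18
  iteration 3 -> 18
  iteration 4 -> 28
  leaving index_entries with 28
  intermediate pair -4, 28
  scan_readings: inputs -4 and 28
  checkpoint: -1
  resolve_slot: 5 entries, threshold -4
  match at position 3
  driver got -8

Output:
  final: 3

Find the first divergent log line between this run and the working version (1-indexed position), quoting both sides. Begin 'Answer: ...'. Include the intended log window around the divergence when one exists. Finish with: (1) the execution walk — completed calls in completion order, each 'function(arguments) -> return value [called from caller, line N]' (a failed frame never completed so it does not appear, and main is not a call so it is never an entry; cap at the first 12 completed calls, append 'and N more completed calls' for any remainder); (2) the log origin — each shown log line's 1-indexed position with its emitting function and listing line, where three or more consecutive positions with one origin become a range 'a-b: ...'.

Answer: none — the logs agree in full.
Execution walk:
  mix_signals([6, 0, 12, -4, 10]) -> -4  [called from rate_window, line 28]
  index_entries([6, 0, 12, -4, 10], -4) -> 28  [called from rate_window, line 29]
  scan_readings(-4, 28) -> -1  [called from rate_window, line 31]
  rate_window([6, 0, 12, -4, 10], -4) -> -1  [called from main, line 49]
  shape_report([6, 0, 12, -4, 10], -4) -> 3  [called from resolve_slot, line 40]
  resolve_slot([6, 0, 12, -4, 10], -4) -> -8  [called from main, line 51]
Origin of each log line:
  1: emitted by main (line 48)
  2: emitted by rate_window (line 27)
  3: emitted by mix_signals (line 2)
  4: emitted by mix_signals (line 7)
  5: emitted by index_entries (line 11)
  6-10: emitted by index_entries (line 16)
  11: emitted by index_entries (line 17)
  12: emitted by rate_window (line 30)
  13: emitted by scan_readings (line 21)
  14: emitted by main (line 50)
  15: emitted by resolve_slot (line 39)
  16: emitted by resolve_slot (line 41)
  17: emitted by main (line 52)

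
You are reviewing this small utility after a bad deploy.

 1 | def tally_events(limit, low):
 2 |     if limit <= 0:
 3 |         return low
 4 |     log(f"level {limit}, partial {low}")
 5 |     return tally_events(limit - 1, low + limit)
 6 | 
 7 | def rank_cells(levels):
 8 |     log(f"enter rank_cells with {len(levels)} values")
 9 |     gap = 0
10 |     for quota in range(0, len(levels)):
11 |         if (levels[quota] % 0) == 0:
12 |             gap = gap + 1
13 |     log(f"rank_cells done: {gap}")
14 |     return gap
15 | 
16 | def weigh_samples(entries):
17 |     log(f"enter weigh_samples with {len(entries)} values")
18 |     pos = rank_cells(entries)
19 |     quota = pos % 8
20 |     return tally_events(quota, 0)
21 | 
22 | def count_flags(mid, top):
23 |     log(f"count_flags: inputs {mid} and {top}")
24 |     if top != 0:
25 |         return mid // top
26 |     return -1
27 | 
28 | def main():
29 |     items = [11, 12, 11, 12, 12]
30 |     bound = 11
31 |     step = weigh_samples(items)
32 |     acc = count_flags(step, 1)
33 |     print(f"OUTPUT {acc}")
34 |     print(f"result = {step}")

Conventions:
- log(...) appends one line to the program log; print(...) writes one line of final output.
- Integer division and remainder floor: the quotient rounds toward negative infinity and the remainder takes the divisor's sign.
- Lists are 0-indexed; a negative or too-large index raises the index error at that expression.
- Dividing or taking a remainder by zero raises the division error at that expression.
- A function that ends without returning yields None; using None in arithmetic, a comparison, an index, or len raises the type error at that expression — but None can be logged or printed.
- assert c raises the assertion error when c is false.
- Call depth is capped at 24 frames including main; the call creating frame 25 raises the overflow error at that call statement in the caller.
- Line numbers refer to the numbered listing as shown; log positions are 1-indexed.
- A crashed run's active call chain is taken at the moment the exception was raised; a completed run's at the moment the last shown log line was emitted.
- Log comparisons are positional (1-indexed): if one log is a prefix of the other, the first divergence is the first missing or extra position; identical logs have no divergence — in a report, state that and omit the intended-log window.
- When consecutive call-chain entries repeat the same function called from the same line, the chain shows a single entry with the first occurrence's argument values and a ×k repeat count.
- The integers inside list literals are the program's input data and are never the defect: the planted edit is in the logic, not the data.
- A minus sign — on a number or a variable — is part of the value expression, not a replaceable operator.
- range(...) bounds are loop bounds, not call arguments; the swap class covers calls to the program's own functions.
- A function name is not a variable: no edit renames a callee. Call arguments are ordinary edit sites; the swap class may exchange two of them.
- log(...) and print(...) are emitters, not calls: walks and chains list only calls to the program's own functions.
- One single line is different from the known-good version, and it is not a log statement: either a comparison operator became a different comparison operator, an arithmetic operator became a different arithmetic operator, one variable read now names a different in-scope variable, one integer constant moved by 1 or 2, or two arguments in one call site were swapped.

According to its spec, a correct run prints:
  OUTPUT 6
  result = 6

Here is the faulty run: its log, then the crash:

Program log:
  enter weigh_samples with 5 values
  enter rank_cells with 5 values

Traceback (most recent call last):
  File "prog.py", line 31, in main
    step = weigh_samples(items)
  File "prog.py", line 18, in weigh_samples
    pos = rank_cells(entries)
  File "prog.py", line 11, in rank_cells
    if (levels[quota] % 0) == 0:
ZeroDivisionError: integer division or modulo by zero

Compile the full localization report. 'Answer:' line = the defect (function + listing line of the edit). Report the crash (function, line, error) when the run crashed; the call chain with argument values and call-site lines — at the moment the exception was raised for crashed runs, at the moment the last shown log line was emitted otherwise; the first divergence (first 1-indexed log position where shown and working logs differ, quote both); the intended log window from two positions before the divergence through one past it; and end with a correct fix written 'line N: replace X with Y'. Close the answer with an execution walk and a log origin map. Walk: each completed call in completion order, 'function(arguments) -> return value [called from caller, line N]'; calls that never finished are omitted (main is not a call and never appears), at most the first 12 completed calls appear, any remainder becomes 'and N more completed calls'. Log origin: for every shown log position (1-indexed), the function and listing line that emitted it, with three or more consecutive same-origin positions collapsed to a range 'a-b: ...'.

Answer: the defect is in rank_cells at line 11.
Key fact: The faulty run's log stops after 2 lines; the working version's next line would be 'rank_cells done: 3'.
Crash: rank_cells, line 11, ZeroDivisionError.
Call chain: main -> weigh_samples([11, 12, 11, 12, 12]) (called at line 31) -> rank_cells([11, 12, 11, 12, 12]) (called at line 18).
First divergence: position 3 — the faulty run's log ends after 2 lines; the working version continues with 'rank_cells done: 3'.
Intended log window:
  1: enter weigh_samples with 5 values
  2: enter rank_cells with 5 values
  3: rank_cells done: 3
  4: level 3, partial 0
Execution walk:
  (no call completed)
Origin of each log line:
  1: logged in weigh_samples at line 17
  2: logged in rank_cells at line 8
A correct fix: line 11: replace `levels[quota] % 0` with `levels[quota] % 2`.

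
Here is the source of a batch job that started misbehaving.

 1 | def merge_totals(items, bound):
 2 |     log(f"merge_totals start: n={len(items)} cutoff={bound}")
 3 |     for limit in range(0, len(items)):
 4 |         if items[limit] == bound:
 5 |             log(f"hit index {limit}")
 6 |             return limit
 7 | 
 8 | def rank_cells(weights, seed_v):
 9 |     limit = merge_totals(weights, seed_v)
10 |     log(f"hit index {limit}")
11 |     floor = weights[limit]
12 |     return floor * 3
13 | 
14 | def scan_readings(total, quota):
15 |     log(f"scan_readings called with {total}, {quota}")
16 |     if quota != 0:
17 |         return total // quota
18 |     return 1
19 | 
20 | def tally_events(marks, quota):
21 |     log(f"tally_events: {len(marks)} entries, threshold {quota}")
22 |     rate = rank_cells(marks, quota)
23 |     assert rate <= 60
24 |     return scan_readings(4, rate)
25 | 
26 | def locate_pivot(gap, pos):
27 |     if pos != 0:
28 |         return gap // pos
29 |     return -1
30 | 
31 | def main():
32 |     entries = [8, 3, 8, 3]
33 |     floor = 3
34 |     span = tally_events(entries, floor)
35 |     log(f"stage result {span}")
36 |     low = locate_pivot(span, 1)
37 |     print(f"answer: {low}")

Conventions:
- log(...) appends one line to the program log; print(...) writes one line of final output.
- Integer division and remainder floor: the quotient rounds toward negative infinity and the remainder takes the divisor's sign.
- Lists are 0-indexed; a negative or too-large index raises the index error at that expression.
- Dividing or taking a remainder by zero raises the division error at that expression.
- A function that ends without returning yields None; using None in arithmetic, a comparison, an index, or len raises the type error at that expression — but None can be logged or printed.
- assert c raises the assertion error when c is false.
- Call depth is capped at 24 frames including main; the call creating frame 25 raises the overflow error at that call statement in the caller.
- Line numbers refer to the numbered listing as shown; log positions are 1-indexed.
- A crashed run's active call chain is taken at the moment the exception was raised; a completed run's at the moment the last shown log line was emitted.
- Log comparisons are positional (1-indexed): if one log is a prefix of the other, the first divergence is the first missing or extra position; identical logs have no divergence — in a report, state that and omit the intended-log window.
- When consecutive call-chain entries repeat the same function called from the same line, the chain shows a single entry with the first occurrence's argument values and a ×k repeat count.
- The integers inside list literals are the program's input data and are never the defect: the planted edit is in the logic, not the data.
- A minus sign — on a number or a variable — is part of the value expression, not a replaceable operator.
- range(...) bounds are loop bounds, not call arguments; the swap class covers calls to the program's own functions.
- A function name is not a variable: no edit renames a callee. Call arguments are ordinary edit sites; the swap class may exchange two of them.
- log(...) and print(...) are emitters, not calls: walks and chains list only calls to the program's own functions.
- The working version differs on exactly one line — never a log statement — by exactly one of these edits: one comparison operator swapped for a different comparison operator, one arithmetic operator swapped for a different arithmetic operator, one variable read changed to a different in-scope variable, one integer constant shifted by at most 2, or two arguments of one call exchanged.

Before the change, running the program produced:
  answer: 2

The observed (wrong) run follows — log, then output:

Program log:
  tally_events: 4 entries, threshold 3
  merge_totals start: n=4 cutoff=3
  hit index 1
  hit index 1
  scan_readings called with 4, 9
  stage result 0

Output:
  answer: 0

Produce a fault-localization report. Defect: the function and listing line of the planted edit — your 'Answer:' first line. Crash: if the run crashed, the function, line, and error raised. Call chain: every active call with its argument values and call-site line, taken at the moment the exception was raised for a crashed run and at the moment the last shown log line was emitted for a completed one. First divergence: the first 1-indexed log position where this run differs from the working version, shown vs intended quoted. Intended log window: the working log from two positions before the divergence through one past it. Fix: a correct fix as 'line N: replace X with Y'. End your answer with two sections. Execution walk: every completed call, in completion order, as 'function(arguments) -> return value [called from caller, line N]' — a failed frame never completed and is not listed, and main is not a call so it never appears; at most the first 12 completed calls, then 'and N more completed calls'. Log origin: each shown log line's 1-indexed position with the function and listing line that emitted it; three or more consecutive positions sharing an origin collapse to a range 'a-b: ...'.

Answer: the defect is in tally_events at line 24.
Key observation: Log line 5 is where behavior first shows: 'scan_readings called with 4, 9' appears instead of 'scan_readings called with 9, 4'.
Call chain: main.
First divergence: position 5; shown 'scan_readings called with 4, 9' vs intended 'scan_readings called with 9, 4'.
Intended log window:
  3: hit index 1
  4: hit index 1
  5: scan_readings called with 9, 4
  6: stage result 2
Execution walk:
  merge_totals([8, 3, 8, 3], 3) -> 1  [called from rank_cells, line 9]
  rank_cells([8, 3, 8, 3], 3) -> 9  [called from tally_events, line 22]
  scan_readings(4, 9) -> 0  [called from tally_events, line 24]
  tally_events([8, 3, 8, 3], 3) -> 0  [called from main, line 34]
  locate_pivot(0, 1) -> 0  [called from main, line 36]
Origin of each log line:
  1: emitted by tally_events (line 21)
  2: emitted by merge_totals (line 2)
  3: emitted by merge_totals (line 5)
  4: emitted by rank_cells (line 10)
  5: emitted by scan_readings (line 15)
  6: emitted by main (line 35)
A correct fix: line 24: replace `scan_readings(4, rate)` with `scan_readings(rate, 4)`.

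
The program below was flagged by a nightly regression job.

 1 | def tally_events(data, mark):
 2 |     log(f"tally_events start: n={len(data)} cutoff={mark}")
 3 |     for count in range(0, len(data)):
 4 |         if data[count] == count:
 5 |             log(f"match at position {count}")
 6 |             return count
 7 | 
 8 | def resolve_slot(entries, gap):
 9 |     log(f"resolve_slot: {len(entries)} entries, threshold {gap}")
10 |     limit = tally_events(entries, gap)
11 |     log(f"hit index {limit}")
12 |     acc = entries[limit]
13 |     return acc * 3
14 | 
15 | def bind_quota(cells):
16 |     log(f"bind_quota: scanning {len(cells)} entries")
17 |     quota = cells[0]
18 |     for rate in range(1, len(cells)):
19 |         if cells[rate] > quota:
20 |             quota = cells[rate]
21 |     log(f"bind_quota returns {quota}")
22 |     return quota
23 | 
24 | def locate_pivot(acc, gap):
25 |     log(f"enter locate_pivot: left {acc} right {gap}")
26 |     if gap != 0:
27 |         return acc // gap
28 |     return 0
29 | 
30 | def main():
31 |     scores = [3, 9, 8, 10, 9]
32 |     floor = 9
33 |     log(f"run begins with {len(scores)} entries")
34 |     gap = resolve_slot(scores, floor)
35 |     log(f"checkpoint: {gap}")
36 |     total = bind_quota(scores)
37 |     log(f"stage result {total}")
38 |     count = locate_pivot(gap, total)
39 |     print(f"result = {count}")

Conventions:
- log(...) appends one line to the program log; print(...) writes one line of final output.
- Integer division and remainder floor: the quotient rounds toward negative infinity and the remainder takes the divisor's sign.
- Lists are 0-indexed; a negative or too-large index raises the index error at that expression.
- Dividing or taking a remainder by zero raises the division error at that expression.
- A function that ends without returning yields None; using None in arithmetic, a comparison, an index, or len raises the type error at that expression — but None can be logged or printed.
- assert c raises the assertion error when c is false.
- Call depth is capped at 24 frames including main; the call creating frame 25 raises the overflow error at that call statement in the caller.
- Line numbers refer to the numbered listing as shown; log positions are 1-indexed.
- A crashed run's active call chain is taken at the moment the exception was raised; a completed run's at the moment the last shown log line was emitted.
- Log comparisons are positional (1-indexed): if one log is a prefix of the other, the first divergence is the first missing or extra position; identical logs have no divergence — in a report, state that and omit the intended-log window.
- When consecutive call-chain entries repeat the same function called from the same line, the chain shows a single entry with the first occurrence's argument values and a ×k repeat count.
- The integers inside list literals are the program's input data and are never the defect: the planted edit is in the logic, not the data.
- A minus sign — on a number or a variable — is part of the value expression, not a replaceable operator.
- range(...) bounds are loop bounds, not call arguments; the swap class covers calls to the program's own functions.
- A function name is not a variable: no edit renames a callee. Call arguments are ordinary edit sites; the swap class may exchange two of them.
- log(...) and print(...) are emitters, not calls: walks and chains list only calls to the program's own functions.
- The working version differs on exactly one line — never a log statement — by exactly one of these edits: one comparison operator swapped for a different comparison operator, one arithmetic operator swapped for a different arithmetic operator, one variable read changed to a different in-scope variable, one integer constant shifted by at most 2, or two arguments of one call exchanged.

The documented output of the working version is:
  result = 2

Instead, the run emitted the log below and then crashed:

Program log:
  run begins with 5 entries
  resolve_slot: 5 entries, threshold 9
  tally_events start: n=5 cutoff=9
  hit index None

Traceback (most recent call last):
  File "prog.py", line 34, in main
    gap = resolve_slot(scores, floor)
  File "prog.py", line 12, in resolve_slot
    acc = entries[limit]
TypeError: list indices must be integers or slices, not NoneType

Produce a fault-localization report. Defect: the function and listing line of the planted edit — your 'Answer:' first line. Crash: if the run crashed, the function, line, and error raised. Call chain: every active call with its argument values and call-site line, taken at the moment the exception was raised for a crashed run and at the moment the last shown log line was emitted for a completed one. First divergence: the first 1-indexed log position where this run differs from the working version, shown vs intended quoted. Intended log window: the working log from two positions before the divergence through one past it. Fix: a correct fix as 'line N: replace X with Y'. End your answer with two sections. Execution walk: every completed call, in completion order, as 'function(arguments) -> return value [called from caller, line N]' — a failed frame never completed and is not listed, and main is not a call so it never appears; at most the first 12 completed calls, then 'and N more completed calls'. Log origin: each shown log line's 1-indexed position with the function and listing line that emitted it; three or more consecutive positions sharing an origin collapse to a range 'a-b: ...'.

Answer: the defect is in tally_events at line 4.
Key fact: The earliest visible damage is log position 4 — 'hit index None' rather than the intended 'match at position 1'.
Crash: resolve_slot, line 12, TypeError.
Call chain: main -> resolve_slot([3, 9, 8, 10, 9], 9) (called at line 34).
First divergence: position 4 — shown 'hit index None', intended 'match at position 1'.
Intended log window:
  2: resolve_slot: 5 entries, threshold 9
  3: tally_events start: n=5 cutoff=9
  4: match at position 1
  5: hit index 1
Execution walk:
  tally_events([3, 9, 8, 10, 9], 9) -> None  [called from resolve_slot, line 10]
Log origins:
  1: logged in main at line 33
  2: logged in resolve_slot at line 9
  3: logged in tally_events at line 2
  4: logged in resolve_slot at line 11
A correct fix: line 4: replace `data[count] == count` with `data[count] == mark`.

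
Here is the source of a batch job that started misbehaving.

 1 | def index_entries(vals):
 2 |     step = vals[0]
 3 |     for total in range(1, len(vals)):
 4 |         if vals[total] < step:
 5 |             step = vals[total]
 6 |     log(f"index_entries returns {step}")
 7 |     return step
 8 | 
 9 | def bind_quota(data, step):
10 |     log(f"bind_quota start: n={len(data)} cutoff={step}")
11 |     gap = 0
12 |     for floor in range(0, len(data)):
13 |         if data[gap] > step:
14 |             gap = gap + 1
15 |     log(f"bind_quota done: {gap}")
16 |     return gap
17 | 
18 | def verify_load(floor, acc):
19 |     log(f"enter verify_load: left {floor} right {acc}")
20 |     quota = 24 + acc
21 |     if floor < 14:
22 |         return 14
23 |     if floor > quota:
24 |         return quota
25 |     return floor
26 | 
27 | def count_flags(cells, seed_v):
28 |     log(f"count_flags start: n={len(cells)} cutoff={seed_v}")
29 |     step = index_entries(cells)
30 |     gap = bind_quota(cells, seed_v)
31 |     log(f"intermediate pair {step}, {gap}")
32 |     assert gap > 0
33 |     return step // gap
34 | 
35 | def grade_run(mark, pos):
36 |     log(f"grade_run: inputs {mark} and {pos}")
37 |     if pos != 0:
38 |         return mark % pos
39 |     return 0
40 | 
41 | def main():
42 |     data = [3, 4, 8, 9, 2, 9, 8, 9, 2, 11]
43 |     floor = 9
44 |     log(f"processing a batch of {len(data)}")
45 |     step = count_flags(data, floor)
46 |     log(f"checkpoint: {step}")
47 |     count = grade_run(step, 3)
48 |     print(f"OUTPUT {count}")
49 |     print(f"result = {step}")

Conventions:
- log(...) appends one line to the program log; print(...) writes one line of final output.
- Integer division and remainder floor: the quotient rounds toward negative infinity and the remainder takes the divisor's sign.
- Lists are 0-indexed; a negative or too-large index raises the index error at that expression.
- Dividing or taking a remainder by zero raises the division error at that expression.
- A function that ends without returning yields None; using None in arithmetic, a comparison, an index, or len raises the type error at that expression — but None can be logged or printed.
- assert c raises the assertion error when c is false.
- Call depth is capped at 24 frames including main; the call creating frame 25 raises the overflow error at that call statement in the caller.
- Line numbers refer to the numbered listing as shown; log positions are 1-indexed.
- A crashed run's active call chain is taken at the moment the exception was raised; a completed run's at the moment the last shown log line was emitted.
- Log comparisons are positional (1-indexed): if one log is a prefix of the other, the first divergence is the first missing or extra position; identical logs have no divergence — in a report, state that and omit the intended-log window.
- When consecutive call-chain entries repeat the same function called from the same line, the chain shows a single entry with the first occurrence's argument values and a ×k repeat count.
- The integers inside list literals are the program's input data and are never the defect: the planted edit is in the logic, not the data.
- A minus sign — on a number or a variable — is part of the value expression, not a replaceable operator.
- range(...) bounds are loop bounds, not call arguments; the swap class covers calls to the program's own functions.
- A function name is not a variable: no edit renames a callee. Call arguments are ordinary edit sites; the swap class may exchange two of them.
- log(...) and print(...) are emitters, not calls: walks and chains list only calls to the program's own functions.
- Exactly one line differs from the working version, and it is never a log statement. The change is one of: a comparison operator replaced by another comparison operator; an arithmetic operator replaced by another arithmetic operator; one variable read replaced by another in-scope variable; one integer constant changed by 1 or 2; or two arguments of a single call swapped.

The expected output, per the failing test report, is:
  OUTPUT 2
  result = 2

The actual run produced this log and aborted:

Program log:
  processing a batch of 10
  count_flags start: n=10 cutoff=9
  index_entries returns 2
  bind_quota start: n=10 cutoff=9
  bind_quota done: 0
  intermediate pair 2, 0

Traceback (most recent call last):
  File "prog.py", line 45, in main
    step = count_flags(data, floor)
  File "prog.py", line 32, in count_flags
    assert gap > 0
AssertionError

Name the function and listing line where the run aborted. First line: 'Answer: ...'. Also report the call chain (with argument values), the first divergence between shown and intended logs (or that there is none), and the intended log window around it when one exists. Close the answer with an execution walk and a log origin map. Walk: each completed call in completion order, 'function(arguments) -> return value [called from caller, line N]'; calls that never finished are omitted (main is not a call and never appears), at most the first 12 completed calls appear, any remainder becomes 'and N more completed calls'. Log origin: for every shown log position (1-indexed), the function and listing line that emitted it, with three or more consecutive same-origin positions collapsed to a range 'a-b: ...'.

Answer: the error was raised in count_flags, line 32.
Key observation: Everything matches until log position 5, which reads 'bind_quota done: 0' in place of 'bind_quota done: 1'.
Call chain: main -> count_flags([3, 4, 8, 9, 2, 9, 8, 9, 2, 11], 9) (called at line 45).
First divergence: position 5; shown 'bind_quota done: 0' vs intended 'bind_quota done: 1'.
Intended log window:
  3: index_entries returns 2
  4: bind_quota start: n=10 cutoff=9
  5: bind_quota done: 1
  6: intermediate pair 2, 1
Execution walk:
  index_entries([3, 4, 8, 9, 2, 9, 8, 9, 2, 11]) -> 2  [called from count_flags, line 29]
  bind_quota([3, 4, 8, 9, 2, 9, 8, 9, 2, 11], 9) -> 0  [called from count_flags, line 30]
Log origins:
  1 — main, line 44
  2 — count_flags, line 28
  3 — index_entries, line 6
  4 — bind_quota, line 10
  5 — bind_quota, line 15
  6 — count_flags, line 31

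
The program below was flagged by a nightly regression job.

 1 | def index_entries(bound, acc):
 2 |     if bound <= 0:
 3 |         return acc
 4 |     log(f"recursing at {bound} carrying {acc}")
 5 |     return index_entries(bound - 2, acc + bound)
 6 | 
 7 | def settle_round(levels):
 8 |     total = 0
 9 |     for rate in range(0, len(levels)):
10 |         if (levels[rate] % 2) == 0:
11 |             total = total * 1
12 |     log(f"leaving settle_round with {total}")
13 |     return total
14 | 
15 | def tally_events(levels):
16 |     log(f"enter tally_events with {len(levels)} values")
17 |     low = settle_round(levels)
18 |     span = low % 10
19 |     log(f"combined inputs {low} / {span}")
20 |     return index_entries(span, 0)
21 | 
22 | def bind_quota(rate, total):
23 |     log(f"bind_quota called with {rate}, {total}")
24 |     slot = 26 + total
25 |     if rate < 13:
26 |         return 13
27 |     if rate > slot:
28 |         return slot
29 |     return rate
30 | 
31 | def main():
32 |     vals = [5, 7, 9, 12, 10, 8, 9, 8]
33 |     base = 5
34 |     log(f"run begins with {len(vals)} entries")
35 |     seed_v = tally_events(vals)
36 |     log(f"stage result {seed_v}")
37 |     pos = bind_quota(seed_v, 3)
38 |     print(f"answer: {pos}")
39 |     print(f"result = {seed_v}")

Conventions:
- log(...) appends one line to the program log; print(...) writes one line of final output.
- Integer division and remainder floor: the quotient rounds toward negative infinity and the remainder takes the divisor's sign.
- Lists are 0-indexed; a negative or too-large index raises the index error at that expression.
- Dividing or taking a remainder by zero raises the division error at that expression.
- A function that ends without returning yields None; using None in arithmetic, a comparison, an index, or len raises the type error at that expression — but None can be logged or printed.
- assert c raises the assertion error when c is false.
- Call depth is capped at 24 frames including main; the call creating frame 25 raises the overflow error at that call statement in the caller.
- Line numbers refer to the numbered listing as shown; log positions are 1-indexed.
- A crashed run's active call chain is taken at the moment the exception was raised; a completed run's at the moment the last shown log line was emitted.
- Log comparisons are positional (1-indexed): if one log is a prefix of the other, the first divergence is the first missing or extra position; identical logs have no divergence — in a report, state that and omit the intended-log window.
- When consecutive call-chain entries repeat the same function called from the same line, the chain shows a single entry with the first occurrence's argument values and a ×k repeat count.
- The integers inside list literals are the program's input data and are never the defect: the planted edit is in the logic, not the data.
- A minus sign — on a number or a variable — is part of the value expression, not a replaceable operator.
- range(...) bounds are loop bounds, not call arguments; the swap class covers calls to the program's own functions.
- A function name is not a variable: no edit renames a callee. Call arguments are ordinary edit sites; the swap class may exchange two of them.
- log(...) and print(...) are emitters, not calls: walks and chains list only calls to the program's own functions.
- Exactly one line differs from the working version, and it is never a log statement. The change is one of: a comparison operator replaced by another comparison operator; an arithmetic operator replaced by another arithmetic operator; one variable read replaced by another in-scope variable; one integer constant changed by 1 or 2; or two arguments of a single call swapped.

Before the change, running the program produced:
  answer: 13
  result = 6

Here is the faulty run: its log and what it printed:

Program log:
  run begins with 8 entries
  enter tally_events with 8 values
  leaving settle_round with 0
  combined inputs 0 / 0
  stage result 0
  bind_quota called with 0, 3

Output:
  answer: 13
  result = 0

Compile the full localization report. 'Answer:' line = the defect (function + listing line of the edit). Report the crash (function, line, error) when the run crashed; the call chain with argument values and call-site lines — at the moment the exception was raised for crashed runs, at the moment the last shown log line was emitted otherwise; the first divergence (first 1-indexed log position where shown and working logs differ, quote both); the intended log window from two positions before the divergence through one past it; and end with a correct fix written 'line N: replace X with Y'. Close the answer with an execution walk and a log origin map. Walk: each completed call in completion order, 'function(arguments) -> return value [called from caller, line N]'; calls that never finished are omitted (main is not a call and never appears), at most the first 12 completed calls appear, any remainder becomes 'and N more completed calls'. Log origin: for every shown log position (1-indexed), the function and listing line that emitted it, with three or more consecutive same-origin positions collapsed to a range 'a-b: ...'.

Answer: the defect is in settle_round at line 11.
Key observation: The log first diverges at position 3: the faulty run prints 'leaving settle_round with 0' where the working version prints 'leaving settle_round with 4'.
Call chain: main -> bind_quota(0, 3) (called at line 37).
First divergence: position 3 — shown 'leaving settle_round with 0', intended 'leaving settle_round with 4'.
Intended log window:
  1: run begins with 8 entries
  2: enter tally_events with 8 values
  3: leaving settle_round with 4
  4: combined inputs 4 / 4
Execution walk:
  settle_round([5, 7, 9, 12, 10, 8, 9, 8]) -> 0  [called from tally_events, line 17]
  index_entries(0, 0) -> 0  [called from tally_events, line 20]
  tally_events([5, 7, 9, 12, 10, 8, 9, 8]) -> 0  [called from main, line 35]
  bind_quota(0, 3) -> 13  [called from main, line 37]
Log origins:
  1: emitted by main (line 34)
  2: emitted by tally_events (line 16)
  3: emitted by settle_round (line 12)
  4: emitted by tally_events (line 19)
  5: emitted by main (line 36)
  6: emitted by bind_quota (line 23)
A correct fix: line 11: replace `*` with `+`.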